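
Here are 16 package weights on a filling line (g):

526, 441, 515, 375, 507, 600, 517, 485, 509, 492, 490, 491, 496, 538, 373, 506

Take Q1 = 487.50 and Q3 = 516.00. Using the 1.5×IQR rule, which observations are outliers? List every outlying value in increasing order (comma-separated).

IQR = Q3 − Q1 = 516.00 − 487.50 = 28.50.
Lower fence = Q1 − 1.5·IQR = 487.50 − 42.75 = 444.75.
Upper fence = Q3 + 1.5·IQR = 516.00 + 42.75 = 558.75.
373 < 444.75 → outlier.
375 < 444.75 → outlier.
441 < 444.75 → outlier.
600 > 558.75 → outlier.
All remaining values lie within [444.75, 558.75].

373, 375, 441, 600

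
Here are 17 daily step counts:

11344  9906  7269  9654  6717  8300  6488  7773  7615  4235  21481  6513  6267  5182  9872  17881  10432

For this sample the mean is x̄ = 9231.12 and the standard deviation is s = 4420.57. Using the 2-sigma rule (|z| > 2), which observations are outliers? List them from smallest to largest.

21481

Cutoffs at x̄ ± 2s: 9231.12 ± 2·4420.57 = [389.98, 18072.26].
21481: z = 2.77, |z| > 2 → outlier.
Every other value lies within [389.98, 18072.26].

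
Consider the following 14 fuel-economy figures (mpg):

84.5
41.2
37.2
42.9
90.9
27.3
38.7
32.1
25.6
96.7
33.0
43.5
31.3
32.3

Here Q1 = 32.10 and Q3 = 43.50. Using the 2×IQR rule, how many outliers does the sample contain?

IQR = 11.40; fences at 32.10 − 22.80 = 9.30 and 43.50 + 22.80 = 66.30.
Outside the cutoffs: 84.5, 90.9, 96.7.

3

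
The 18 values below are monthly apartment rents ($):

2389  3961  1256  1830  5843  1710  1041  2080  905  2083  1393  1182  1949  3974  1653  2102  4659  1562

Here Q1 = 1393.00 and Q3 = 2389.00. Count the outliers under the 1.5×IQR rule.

4

IQR = 996.00; fences at 1393.00 − 1494.00 = -101.00 and 2389.00 + 1494.00 = 3883.00.
Outside the cutoffs: 3961, 3974, 4659, 5843.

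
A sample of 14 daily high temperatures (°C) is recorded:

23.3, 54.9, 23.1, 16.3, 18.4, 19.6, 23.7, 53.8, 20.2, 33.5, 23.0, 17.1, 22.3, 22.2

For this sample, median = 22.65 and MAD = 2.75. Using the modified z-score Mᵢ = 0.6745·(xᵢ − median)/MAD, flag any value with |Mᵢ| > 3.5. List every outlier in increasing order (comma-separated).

|Mᵢ| > 3.5 ⇔ |xᵢ − 22.65| > 3.5·2.75/0.6745 = 14.27.
So outliers lie outside [8.38, 36.92].
53.8: M = 7.64 → outlier.
54.9: M = 7.91 → outlier.

53.8, 54.9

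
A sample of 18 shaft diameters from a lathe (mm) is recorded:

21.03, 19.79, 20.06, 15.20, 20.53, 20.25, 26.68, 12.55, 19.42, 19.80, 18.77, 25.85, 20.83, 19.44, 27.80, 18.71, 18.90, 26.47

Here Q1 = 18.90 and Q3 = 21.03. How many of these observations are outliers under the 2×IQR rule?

IQR = 2.13; fences at 18.90 − 4.26 = 14.64 and 21.03 + 4.26 = 25.29.
Outside the cutoffs: 12.55, 25.85, 26.47, 26.68, 27.80.

5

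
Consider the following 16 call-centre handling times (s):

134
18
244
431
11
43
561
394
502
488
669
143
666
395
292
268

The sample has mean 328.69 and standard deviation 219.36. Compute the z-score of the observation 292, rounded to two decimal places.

z = (292 − 328.69) / 219.36 = -0.17.

-0.17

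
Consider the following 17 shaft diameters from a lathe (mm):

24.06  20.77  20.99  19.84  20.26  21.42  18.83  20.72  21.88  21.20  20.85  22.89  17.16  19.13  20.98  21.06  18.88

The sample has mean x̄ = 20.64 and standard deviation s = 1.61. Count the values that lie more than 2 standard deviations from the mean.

Cutoffs: x̄ ± 2s = [17.42, 23.86].
Outside the cutoffs: 17.16, 24.06.

2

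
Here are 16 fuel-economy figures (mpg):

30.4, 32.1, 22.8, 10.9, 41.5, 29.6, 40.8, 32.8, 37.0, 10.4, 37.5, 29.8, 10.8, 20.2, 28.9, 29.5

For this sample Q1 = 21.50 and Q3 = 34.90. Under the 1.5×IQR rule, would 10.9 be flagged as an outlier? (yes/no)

IQR = Q3 − Q1 = 34.90 − 21.50 = 13.40.
Lower fence = Q1 − 1.5·IQR = 21.50 − 20.10 = 1.40.
Upper fence = Q3 + 1.5·IQR = 34.90 + 20.10 = 55.00.
10.9 lies within [1.40, 55.00].

no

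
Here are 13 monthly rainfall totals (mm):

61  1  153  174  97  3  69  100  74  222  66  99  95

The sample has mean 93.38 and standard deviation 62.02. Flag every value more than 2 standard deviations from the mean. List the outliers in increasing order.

222

Cutoffs at x̄ ± 2s: 93.38 ± 2·62.02 = [-30.66, 217.42].
222: z = 2.07, |z| > 2 → outlier.
Every other value lies within [-30.66, 217.42].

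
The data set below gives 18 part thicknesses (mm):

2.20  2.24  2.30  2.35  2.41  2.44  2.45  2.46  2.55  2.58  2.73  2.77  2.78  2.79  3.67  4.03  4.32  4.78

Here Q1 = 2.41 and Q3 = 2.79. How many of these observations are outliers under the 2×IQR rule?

4

IQR = 0.38; fences at 2.41 − 0.76 = 1.65 and 2.79 + 0.76 = 3.55.
Outside the cutoffs: 3.67, 4.03, 4.32, 4.78.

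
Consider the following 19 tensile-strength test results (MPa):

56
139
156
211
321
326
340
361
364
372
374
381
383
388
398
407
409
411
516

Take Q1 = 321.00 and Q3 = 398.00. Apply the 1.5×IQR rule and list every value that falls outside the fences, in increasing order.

IQR = Q3 − Q1 = 398.00 − 321.00 = 77.00.
Lower fence = Q1 − 1.5·IQR = 321.00 − 115.50 = 205.50.
Upper fence = Q3 + 1.5·IQR = 398.00 + 115.50 = 513.50.
56 < 205.50 → outlier.
139 < 205.50 → outlier.
156 < 205.50 → outlier.
516 > 513.50 → outlier.
All remaining values lie within [205.50, 513.50].

56, 139, 156, 516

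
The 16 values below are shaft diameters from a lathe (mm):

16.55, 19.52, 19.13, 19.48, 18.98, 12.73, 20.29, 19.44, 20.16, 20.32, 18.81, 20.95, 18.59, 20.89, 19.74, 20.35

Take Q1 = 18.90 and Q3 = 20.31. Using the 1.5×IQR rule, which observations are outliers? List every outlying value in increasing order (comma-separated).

12.73, 16.55

IQR = Q3 − Q1 = 20.31 − 18.90 = 1.41.
Lower fence = Q1 − 1.5·IQR = 18.90 − 2.115 = 16.785.
Upper fence = Q3 + 1.5·IQR = 20.31 + 2.115 = 22.425.
12.73 < 16.785 → outlier.
16.55 < 16.785 → outlier.
All remaining values lie within [16.785, 22.425].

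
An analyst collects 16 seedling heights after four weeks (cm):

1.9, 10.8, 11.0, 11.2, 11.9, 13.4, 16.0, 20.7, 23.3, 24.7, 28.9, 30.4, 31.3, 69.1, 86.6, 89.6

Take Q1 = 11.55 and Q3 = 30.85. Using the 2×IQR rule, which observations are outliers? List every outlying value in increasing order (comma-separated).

IQR = Q3 − Q1 = 30.85 − 11.55 = 19.30.
Lower fence = Q1 − 2·IQR = 11.55 − 38.60 = -27.05.
Upper fence = Q3 + 2·IQR = 30.85 + 38.60 = 69.45.
86.6 > 69.45 → outlier.
89.6 > 69.45 → outlier.
All remaining values lie within [-27.05, 69.45].

86.6, 89.6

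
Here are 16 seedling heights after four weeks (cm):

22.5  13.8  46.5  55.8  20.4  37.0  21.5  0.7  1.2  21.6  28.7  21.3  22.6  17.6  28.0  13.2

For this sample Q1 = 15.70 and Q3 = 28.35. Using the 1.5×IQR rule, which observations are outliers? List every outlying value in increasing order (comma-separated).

55.8

IQR = Q3 − Q1 = 28.35 − 15.70 = 12.65.
Lower fence = Q1 − 1.5·IQR = 15.70 − 18.975 = -3.275.
Upper fence = Q3 + 1.5·IQR = 28.35 + 18.975 = 47.325.
55.8 > 47.325 → outlier.
All remaining values lie within [-3.275, 47.325].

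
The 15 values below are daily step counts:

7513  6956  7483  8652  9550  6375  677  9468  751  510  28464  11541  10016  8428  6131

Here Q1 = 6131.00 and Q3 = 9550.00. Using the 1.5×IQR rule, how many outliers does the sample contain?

4

IQR = 3419.00; fences at 6131.00 − 5128.50 = 1002.50 and 9550.00 + 5128.50 = 14678.50.
Outside the cutoffs: 510, 677, 751, 28464.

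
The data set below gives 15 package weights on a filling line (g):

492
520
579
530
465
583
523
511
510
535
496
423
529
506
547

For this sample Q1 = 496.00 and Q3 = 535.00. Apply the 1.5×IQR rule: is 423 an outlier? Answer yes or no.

yes

IQR = Q3 − Q1 = 535.00 − 496.00 = 39.00.
Lower fence = Q1 − 1.5·IQR = 496.00 − 58.50 = 437.50.
Upper fence = Q3 + 1.5·IQR = 535.00 + 58.50 = 593.50.
423 lies below the lower fence.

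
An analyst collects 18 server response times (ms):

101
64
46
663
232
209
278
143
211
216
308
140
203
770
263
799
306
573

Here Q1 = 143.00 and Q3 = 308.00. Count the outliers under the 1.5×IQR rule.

IQR = 165.00; fences at 143.00 − 247.50 = -104.50 and 308.00 + 247.50 = 555.50.
Outside the cutoffs: 573, 663, 770, 799.

4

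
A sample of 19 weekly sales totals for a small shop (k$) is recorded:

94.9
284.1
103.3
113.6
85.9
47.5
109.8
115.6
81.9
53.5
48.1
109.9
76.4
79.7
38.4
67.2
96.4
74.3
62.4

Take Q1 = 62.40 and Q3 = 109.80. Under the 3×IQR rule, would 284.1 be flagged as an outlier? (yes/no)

yes

IQR = Q3 − Q1 = 109.80 − 62.40 = 47.40.
Lower fence = Q1 − 3·IQR = 62.40 − 142.20 = -79.80.
Upper fence = Q3 + 3·IQR = 109.80 + 142.20 = 252.00.
284.1 lies above the upper fence.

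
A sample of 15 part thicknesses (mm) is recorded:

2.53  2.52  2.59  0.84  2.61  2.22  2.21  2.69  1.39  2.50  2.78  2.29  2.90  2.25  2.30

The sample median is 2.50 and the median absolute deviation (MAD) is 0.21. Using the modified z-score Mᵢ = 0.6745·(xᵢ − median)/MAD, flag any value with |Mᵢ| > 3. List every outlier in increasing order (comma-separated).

|Mᵢ| > 3 ⇔ |xᵢ − 2.50| > 3·0.21/0.6745 = 0.93.
So outliers lie outside [1.57, 3.43].
0.84: M = -5.33 → outlier.
1.39: M = -3.57 → outlier.

0.84, 1.39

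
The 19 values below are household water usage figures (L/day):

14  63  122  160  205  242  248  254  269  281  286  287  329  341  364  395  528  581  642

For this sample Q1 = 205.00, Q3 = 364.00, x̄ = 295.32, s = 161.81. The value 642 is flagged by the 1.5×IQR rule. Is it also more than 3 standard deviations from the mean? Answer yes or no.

z = (642 − 295.32) / 161.81 = 2.14.
|z| = 2.14 ≤ 3.

no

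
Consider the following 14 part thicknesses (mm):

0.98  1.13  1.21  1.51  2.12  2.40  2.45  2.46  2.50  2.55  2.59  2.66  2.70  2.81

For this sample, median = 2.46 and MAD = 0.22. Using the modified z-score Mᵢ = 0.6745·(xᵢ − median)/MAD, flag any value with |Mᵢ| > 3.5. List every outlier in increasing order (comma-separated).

|Mᵢ| > 3.5 ⇔ |xᵢ − 2.46| > 3.5·0.22/0.6745 = 1.14.
So outliers lie outside [1.32, 3.60].
0.98: M = -4.54 → outlier.
1.13: M = -4.08 → outlier.
1.21: M = -3.83 → outlier.

0.98, 1.13, 1.21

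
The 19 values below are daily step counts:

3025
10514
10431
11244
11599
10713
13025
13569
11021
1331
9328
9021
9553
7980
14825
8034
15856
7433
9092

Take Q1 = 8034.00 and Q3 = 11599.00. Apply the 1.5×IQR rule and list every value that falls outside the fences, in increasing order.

1331

IQR = Q3 − Q1 = 11599.00 − 8034.00 = 3565.00.
Lower fence = Q1 − 1.5·IQR = 8034.00 − 5347.50 = 2686.50.
Upper fence = Q3 + 1.5·IQR = 11599.00 + 5347.50 = 16946.50.
1331 < 2686.50 → outlier.
All remaining values lie within [2686.50, 16946.50].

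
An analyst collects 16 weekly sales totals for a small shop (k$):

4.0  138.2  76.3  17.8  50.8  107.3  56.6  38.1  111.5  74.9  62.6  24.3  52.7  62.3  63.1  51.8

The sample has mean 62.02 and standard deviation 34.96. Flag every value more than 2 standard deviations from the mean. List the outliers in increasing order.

Cutoffs at x̄ ± 2s: 62.02 ± 2·34.96 = [-7.90, 131.94].
138.2: z = 2.18, |z| > 2 → outlier.
Every other value lies within [-7.90, 131.94].

138.2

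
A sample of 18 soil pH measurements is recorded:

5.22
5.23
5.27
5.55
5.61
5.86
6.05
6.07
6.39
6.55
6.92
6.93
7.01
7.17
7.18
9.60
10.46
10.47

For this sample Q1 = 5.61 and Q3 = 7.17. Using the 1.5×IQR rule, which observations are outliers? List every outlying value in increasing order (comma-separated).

IQR = Q3 − Q1 = 7.17 − 5.61 = 1.56.
Lower fence = Q1 − 1.5·IQR = 5.61 − 2.34 = 3.27.
Upper fence = Q3 + 1.5·IQR = 7.17 + 2.34 = 9.51.
9.60 > 9.51 → outlier.
10.46 > 9.51 → outlier.
10.47 > 9.51 → outlier.
All remaining values lie within [3.27, 9.51].

9.60, 10.46, 10.47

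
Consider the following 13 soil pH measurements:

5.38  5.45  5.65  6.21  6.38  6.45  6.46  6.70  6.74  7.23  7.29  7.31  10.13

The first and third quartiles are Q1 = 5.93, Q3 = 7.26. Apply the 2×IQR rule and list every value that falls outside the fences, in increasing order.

10.13

IQR = Q3 − Q1 = 7.26 − 5.93 = 1.33.
Lower fence = Q1 − 2·IQR = 5.93 − 2.66 = 3.27.
Upper fence = Q3 + 2·IQR = 7.26 + 2.66 = 9.92.
10.13 > 9.92 → outlier.
All remaining values lie within [3.27, 9.92].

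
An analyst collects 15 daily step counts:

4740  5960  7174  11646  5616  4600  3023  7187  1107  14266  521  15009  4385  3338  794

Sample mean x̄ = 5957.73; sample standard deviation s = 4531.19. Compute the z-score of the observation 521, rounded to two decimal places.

-1.20

z = (521 − 5957.73) / 4531.19 = -1.20.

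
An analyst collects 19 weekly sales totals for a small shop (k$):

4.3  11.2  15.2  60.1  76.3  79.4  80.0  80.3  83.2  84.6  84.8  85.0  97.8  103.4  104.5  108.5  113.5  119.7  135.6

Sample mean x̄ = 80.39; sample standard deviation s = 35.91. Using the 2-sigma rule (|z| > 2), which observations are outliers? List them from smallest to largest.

Cutoffs at x̄ ± 2s: 80.39 ± 2·35.91 = [8.57, 152.21].
4.3: z = -2.12, |z| > 2 → outlier.
Every other value lies within [8.57, 152.21].

4.3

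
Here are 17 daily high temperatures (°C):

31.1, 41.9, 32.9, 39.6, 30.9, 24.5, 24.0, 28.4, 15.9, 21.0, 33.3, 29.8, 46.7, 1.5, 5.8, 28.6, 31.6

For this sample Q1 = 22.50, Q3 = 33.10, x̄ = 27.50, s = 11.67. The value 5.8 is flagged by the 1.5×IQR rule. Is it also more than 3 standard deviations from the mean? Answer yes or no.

z = (5.8 − 27.50) / 11.67 = -1.86.
|z| = 1.86 ≤ 3.

no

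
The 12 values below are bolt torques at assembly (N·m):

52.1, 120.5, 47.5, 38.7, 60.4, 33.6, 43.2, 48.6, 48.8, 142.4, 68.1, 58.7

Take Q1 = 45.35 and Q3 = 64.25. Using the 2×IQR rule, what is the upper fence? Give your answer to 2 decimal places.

102.05

IQR = Q3 − Q1 = 64.25 − 45.35 = 18.90.
Lower fence = Q1 − 2·IQR = 45.35 − 37.80 = 7.55.
Upper fence = Q3 + 2·IQR = 64.25 + 37.80 = 102.05.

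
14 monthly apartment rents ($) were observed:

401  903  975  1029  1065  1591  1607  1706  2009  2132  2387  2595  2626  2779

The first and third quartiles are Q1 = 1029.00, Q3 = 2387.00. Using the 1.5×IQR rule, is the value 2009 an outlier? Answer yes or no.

no

IQR = Q3 − Q1 = 2387.00 − 1029.00 = 1358.00.
Lower fence = Q1 − 1.5·IQR = 1029.00 − 2037.00 = -1008.00.
Upper fence = Q3 + 1.5·IQR = 2387.00 + 2037.00 = 4424.00.
2009 lies within [-1008.00, 4424.00].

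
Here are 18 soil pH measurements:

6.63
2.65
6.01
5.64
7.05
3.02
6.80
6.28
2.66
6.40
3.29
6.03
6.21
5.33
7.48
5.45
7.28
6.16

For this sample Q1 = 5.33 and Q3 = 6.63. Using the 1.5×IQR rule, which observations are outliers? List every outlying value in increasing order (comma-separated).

IQR = Q3 − Q1 = 6.63 − 5.33 = 1.30.
Lower fence = Q1 − 1.5·IQR = 5.33 − 1.95 = 3.38.
Upper fence = Q3 + 1.5·IQR = 6.63 + 1.95 = 8.58.
2.65 < 3.38 → outlier.
2.66 < 3.38 → outlier.
3.02 < 3.38 → outlier.
3.29 < 3.38 → outlier.
All remaining values lie within [3.38, 8.58].

2.65, 2.66, 3.02, 3.29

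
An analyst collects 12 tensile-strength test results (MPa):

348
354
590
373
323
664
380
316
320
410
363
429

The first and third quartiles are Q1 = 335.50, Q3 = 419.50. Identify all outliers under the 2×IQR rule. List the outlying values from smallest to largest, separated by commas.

590, 664

IQR = Q3 − Q1 = 419.50 − 335.50 = 84.00.
Lower fence = Q1 − 2·IQR = 335.50 − 168.00 = 167.50.
Upper fence = Q3 + 2·IQR = 419.50 + 168.00 = 587.50.
590 > 587.50 → outlier.
664 > 587.50 → outlier.
All remaining values lie within [167.50, 587.50].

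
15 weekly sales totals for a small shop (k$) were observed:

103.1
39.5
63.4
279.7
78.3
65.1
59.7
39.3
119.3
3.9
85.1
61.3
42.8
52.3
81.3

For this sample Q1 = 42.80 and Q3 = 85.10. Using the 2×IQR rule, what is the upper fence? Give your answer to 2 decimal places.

169.70

IQR = Q3 − Q1 = 85.10 − 42.80 = 42.30.
Lower fence = Q1 − 2·IQR = 42.80 − 84.60 = -41.80.
Upper fence = Q3 + 2·IQR = 85.10 + 84.60 = 169.70.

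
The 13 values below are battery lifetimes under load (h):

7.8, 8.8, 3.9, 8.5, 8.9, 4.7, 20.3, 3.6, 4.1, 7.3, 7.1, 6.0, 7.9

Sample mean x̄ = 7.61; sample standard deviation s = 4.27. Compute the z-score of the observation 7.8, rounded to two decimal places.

z = (7.8 − 7.61) / 4.27 = 0.04.

0.04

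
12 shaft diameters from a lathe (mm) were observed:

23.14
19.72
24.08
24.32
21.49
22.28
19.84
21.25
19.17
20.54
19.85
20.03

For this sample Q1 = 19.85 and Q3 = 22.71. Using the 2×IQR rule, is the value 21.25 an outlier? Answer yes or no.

no

IQR = Q3 − Q1 = 22.71 − 19.85 = 2.86.
Lower fence = Q1 − 2·IQR = 19.85 − 5.72 = 14.13.
Upper fence = Q3 + 2·IQR = 22.71 + 5.72 = 28.43.
21.25 lies within [14.13, 28.43].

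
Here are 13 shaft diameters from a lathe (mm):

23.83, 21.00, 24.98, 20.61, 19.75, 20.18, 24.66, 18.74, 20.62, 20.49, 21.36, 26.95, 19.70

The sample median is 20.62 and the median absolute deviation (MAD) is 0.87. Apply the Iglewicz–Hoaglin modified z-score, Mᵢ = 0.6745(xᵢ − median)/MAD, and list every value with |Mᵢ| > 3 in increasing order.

24.66, 24.98, 26.95

|Mᵢ| > 3 ⇔ |xᵢ − 20.62| > 3·0.87/0.6745 = 3.87.
So outliers lie outside [16.75, 24.49].
24.66: M = 3.13 → outlier.
24.98: M = 3.38 → outlier.
26.95: M = 4.91 → outlier.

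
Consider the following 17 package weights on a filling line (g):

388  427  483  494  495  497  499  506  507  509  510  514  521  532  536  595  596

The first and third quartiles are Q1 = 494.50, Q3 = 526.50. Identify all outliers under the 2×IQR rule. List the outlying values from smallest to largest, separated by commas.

388, 427, 595, 596

IQR = Q3 − Q1 = 526.50 − 494.50 = 32.00.
Lower fence = Q1 − 2·IQR = 494.50 − 64.00 = 430.50.
Upper fence = Q3 + 2·IQR = 526.50 + 64.00 = 590.50.
388 < 430.50 → outlier.
427 < 430.50 → outlier.
595 > 590.50 → outlier.
596 > 590.50 → outlier.
All remaining values lie within [430.50, 590.50].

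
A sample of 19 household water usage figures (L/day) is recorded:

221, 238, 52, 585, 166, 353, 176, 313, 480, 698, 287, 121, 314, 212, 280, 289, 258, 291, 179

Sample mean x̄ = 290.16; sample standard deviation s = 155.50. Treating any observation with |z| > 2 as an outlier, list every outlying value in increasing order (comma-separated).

Cutoffs at x̄ ± 2s: 290.16 ± 2·155.50 = [-20.84, 601.16].
698: z = 2.62, |z| > 2 → outlier.
Every other value lies within [-20.84, 601.16].

698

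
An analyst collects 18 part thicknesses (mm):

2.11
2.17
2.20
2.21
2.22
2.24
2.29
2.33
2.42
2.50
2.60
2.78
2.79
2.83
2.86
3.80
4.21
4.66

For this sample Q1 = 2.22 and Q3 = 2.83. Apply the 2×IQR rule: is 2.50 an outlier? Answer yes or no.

IQR = Q3 − Q1 = 2.83 − 2.22 = 0.61.
Lower fence = Q1 − 2·IQR = 2.22 − 1.22 = 1.00.
Upper fence = Q3 + 2·IQR = 2.83 + 1.22 = 4.05.
2.50 lies within [1.00, 4.05].

no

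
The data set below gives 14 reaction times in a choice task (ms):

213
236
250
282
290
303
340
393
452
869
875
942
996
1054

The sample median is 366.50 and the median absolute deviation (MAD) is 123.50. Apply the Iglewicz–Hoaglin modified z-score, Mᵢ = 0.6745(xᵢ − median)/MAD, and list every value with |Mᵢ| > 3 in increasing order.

|Mᵢ| > 3 ⇔ |xᵢ − 366.50| > 3·123.50/0.6745 = 549.30.
So outliers lie outside [-182.80, 915.80].
942: M = 3.14 → outlier.
996: M = 3.44 → outlier.
1054: M = 3.75 → outlier.

942, 996, 1054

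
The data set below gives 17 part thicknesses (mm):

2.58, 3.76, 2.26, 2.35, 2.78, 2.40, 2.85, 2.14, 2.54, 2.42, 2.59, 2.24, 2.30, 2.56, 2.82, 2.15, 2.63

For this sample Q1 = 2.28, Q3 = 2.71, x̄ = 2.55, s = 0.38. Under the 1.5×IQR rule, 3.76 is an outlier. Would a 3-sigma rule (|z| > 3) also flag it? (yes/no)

yes

z = (3.76 − 2.55) / 0.38 = 3.18.
|z| = 3.18 > 3.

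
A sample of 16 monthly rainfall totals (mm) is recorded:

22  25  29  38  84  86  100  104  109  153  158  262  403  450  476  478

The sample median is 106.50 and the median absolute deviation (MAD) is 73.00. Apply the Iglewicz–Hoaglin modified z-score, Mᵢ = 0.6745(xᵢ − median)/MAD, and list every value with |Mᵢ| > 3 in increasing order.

450, 476, 478

|Mᵢ| > 3 ⇔ |xᵢ − 106.50| > 3·73.00/0.6745 = 324.68.
So outliers lie outside [-218.18, 431.18].
450: M = 3.17 → outlier.
476: M = 3.41 → outlier.
478: M = 3.43 → outlier.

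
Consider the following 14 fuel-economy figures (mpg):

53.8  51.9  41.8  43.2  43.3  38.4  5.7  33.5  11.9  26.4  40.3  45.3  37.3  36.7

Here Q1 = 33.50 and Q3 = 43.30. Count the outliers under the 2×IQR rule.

2

IQR = 9.80; fences at 33.50 − 19.60 = 13.90 and 43.30 + 19.60 = 62.90.
Outside the cutoffs: 5.7, 11.9.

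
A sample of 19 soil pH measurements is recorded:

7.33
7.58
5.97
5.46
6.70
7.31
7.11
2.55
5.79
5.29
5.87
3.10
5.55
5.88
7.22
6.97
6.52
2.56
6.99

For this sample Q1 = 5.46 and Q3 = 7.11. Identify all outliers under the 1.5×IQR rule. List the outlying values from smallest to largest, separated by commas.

IQR = Q3 − Q1 = 7.11 − 5.46 = 1.65.
Lower fence = Q1 − 1.5·IQR = 5.46 − 2.475 = 2.985.
Upper fence = Q3 + 1.5·IQR = 7.11 + 2.475 = 9.585.
2.55 < 2.985 → outlier.
2.56 < 2.985 → outlier.
All remaining values lie within [2.985, 9.585].

2.55, 2.56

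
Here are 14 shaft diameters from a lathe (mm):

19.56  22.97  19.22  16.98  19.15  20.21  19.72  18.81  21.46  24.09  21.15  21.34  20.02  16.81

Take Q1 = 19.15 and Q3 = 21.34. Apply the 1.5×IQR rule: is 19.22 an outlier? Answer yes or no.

IQR = Q3 − Q1 = 21.34 − 19.15 = 2.19.
Lower fence = Q1 − 1.5·IQR = 19.15 − 3.285 = 15.865.
Upper fence = Q3 + 1.5·IQR = 21.34 + 3.285 = 24.625.
19.22 lies within [15.865, 24.625].

no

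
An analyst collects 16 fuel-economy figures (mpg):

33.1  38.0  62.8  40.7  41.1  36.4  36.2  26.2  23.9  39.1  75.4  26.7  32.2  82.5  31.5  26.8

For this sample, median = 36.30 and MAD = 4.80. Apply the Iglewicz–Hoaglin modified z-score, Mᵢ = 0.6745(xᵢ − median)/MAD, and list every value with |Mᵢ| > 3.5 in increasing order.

62.8, 75.4, 82.5

|Mᵢ| > 3.5 ⇔ |xᵢ − 36.30| > 3.5·4.80/0.6745 = 24.91.
So outliers lie outside [11.39, 61.21].
62.8: M = 3.72 → outlier.
75.4: M = 5.49 → outlier.
82.5: M = 6.49 → outlier.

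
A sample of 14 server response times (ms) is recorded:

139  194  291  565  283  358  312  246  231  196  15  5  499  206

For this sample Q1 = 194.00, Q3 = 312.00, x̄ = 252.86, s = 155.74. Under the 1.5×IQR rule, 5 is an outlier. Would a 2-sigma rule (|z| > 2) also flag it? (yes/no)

z = (5 − 252.86) / 155.74 = -1.59.
|z| = 1.59 ≤ 2.

no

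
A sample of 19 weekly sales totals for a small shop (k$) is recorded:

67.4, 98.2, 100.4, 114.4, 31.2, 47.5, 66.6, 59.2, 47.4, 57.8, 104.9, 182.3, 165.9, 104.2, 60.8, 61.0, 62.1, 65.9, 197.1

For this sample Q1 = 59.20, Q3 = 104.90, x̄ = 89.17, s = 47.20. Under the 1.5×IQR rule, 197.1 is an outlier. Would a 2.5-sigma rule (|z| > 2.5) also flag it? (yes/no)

z = (197.1 − 89.17) / 47.20 = 2.29.
|z| = 2.29 ≤ 2.5.

no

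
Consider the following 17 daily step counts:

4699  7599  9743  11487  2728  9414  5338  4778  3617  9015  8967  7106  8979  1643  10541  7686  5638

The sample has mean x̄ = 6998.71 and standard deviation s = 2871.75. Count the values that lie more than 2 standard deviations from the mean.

Cutoffs: x̄ ± 2s = [1255.21, 12742.21].
Every value lies within the cutoffs.

0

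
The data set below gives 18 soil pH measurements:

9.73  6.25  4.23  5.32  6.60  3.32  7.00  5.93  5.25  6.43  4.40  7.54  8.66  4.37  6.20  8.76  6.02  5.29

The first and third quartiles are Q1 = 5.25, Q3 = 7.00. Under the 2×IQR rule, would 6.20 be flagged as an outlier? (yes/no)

IQR = Q3 − Q1 = 7.00 − 5.25 = 1.75.
Lower fence = Q1 − 2·IQR = 5.25 − 3.50 = 1.75.
Upper fence = Q3 + 2·IQR = 7.00 + 3.50 = 10.50.
6.20 lies within [1.75, 10.50].

no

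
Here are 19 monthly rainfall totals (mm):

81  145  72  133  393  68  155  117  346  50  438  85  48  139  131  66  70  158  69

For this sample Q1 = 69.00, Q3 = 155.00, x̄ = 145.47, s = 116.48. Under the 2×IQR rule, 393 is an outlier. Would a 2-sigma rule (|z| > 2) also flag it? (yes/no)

z = (393 − 145.47) / 116.48 = 2.13.
|z| = 2.13 > 2.

yes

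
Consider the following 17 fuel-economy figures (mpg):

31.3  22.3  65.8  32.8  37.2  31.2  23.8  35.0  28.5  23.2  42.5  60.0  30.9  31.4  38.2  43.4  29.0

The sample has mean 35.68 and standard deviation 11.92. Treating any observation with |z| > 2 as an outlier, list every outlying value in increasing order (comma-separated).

60.0, 65.8

Cutoffs at x̄ ± 2s: 35.68 ± 2·11.92 = [11.84, 59.52].
60.0: z = 2.04, |z| > 2 → outlier.
65.8: z = 2.53, |z| > 2 → outlier.
Every other value lies within [11.84, 59.52].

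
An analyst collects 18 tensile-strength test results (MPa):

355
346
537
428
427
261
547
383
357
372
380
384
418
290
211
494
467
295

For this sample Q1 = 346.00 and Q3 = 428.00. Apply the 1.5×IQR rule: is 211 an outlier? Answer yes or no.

IQR = Q3 − Q1 = 428.00 − 346.00 = 82.00.
Lower fence = Q1 − 1.5·IQR = 346.00 − 123.00 = 223.00.
Upper fence = Q3 + 1.5·IQR = 428.00 + 123.00 = 551.00.
211 lies below the lower fence.

yes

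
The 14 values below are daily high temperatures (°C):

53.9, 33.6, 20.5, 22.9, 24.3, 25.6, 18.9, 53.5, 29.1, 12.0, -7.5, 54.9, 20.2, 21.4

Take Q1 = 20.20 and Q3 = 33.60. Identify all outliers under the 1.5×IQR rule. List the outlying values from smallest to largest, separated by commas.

-7.5, 53.9, 54.9

IQR = Q3 − Q1 = 33.60 − 20.20 = 13.40.
Lower fence = Q1 − 1.5·IQR = 20.20 − 20.10 = 0.10.
Upper fence = Q3 + 1.5·IQR = 33.60 + 20.10 = 53.70.
-7.5 < 0.10 → outlier.
53.9 > 53.70 → outlier.
54.9 > 53.70 → outlier.
All remaining values lie within [0.10, 53.70].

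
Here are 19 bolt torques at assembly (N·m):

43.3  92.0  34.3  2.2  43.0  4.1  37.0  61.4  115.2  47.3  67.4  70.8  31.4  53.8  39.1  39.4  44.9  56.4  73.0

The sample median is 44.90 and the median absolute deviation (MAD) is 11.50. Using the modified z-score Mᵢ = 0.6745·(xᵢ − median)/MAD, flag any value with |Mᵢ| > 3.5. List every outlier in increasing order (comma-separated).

|Mᵢ| > 3.5 ⇔ |xᵢ − 44.90| > 3.5·11.50/0.6745 = 59.67.
So outliers lie outside [-14.77, 104.57].
115.2: M = 4.12 → outlier.

115.2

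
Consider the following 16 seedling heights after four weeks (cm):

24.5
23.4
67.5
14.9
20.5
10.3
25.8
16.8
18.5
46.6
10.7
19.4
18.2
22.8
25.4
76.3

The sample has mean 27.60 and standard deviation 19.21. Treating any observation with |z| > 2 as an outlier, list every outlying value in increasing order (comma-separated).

67.5, 76.3

Cutoffs at x̄ ± 2s: 27.60 ± 2·19.21 = [-10.82, 66.02].
67.5: z = 2.08, |z| > 2 → outlier.
76.3: z = 2.54, |z| > 2 → outlier.
Every other value lies within [-10.82, 66.02].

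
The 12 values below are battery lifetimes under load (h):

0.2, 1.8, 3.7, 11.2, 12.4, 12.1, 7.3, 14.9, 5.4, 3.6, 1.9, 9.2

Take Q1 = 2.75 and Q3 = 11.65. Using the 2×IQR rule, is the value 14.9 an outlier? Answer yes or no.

IQR = Q3 − Q1 = 11.65 − 2.75 = 8.90.
Lower fence = Q1 − 2·IQR = 2.75 − 17.80 = -15.05.
Upper fence = Q3 + 2·IQR = 11.65 + 17.80 = 29.45.
14.9 lies within [-15.05, 29.45].

no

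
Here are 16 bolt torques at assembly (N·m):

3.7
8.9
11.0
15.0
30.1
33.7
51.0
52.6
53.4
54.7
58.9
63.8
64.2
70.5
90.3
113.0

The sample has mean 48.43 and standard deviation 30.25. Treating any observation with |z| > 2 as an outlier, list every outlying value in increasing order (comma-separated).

Cutoffs at x̄ ± 2s: 48.43 ± 2·30.25 = [-12.07, 108.93].
113.0: z = 2.13, |z| > 2 → outlier.
Every other value lies within [-12.07, 108.93].

113.0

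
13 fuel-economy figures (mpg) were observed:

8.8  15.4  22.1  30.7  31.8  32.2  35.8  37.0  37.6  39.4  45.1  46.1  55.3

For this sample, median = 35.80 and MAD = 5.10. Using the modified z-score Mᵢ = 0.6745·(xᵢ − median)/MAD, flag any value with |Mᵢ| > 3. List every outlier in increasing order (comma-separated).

8.8

|Mᵢ| > 3 ⇔ |xᵢ − 35.80| > 3·5.10/0.6745 = 22.68.
So outliers lie outside [13.12, 58.48].
8.8: M = -3.57 → outlier.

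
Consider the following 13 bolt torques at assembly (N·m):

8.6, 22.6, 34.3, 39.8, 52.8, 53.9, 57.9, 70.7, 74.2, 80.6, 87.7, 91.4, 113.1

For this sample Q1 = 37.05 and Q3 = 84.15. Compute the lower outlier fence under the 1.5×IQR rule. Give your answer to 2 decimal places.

IQR = Q3 − Q1 = 84.15 − 37.05 = 47.10.
Lower fence = Q1 − 1.5·IQR = 37.05 − 70.65 = -33.60.
Upper fence = Q3 + 1.5·IQR = 84.15 + 70.65 = 154.80.

-33.60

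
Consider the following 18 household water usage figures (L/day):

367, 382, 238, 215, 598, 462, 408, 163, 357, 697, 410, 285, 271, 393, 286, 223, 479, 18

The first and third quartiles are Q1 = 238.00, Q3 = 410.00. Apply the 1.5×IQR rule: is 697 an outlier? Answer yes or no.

IQR = Q3 − Q1 = 410.00 − 238.00 = 172.00.
Lower fence = Q1 − 1.5·IQR = 238.00 − 258.00 = -20.00.
Upper fence = Q3 + 1.5·IQR = 410.00 + 258.00 = 668.00.
697 lies above the upper fence.

yes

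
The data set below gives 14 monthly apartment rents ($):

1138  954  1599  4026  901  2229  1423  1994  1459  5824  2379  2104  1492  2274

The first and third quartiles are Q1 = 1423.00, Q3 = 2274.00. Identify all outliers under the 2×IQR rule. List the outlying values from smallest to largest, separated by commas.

4026, 5824

IQR = Q3 − Q1 = 2274.00 − 1423.00 = 851.00.
Lower fence = Q1 − 2·IQR = 1423.00 − 1702.00 = -279.00.
Upper fence = Q3 + 2·IQR = 2274.00 + 1702.00 = 3976.00.
4026 > 3976.00 → outlier.
5824 > 3976.00 → outlier.
All remaining values lie within [-279.00, 3976.00].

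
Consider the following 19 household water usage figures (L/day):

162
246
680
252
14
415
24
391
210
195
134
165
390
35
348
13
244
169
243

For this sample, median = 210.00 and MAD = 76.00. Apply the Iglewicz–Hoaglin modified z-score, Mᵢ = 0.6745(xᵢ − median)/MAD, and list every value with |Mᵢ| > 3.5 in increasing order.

680

|Mᵢ| > 3.5 ⇔ |xᵢ − 210.00| > 3.5·76.00/0.6745 = 394.37.
So outliers lie outside [-184.37, 604.37].
680: M = 4.17 → outlier.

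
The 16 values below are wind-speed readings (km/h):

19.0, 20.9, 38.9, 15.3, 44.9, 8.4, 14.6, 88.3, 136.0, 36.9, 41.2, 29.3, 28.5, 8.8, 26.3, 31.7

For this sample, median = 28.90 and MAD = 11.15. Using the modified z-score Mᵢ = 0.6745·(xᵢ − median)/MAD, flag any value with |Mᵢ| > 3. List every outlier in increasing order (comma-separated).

|Mᵢ| > 3 ⇔ |xᵢ − 28.90| > 3·11.15/0.6745 = 49.59.
So outliers lie outside [-20.69, 78.49].
88.3: M = 3.59 → outlier.
136.0: M = 6.48 → outlier.

88.3, 136.0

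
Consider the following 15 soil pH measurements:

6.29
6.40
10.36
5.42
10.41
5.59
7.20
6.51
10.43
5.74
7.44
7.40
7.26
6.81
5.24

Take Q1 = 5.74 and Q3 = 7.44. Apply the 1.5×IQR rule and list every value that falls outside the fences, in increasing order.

10.36, 10.41, 10.43

IQR = Q3 − Q1 = 7.44 − 5.74 = 1.70.
Lower fence = Q1 − 1.5·IQR = 5.74 − 2.55 = 3.19.
Upper fence = Q3 + 1.5·IQR = 7.44 + 2.55 = 9.99.
10.36 > 9.99 → outlier.
10.41 > 9.99 → outlier.
10.43 > 9.99 → outlier.
All remaining values lie within [3.19, 9.99].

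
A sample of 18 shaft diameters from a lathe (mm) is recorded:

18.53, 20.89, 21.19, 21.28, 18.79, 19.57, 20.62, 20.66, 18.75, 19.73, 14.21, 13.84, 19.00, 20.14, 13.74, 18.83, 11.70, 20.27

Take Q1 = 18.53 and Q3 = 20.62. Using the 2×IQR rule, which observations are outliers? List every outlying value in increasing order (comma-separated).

IQR = Q3 − Q1 = 20.62 − 18.53 = 2.09.
Lower fence = Q1 − 2·IQR = 18.53 − 4.18 = 14.35.
Upper fence = Q3 + 2·IQR = 20.62 + 4.18 = 24.80.
11.70 < 14.35 → outlier.
13.74 < 14.35 → outlier.
13.84 < 14.35 → outlier.
14.21 < 14.35 → outlier.
All remaining values lie within [14.35, 24.80].

11.70, 13.74, 13.84, 14.21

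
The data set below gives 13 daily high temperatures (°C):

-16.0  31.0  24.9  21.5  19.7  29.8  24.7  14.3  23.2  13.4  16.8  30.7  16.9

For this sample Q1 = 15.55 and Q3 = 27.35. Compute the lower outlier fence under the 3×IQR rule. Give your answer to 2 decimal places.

-19.85

IQR = Q3 − Q1 = 27.35 − 15.55 = 11.80.
Lower fence = Q1 − 3·IQR = 15.55 − 35.40 = -19.85.
Upper fence = Q3 + 3·IQR = 27.35 + 35.40 = 62.75.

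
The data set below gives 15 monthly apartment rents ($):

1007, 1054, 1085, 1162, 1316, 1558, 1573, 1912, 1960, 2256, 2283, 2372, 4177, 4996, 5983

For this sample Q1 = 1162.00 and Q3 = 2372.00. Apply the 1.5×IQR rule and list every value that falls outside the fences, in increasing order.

IQR = Q3 − Q1 = 2372.00 − 1162.00 = 1210.00.
Lower fence = Q1 − 1.5·IQR = 1162.00 − 1815.00 = -653.00.
Upper fence = Q3 + 1.5·IQR = 2372.00 + 1815.00 = 4187.00.
4996 > 4187.00 → outlier.
5983 > 4187.00 → outlier.
All remaining values lie within [-653.00, 4187.00].

4996, 5983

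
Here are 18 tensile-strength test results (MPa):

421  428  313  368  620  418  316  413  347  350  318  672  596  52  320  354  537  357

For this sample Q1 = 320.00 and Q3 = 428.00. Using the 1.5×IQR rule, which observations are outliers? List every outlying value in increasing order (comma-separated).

IQR = Q3 − Q1 = 428.00 − 320.00 = 108.00.
Lower fence = Q1 − 1.5·IQR = 320.00 − 162.00 = 158.00.
Upper fence = Q3 + 1.5·IQR = 428.00 + 162.00 = 590.00.
52 < 158.00 → outlier.
596 > 590.00 → outlier.
620 > 590.00 → outlier.
672 > 590.00 → outlier.
All remaining values lie within [158.00, 590.00].

52, 596, 620, 672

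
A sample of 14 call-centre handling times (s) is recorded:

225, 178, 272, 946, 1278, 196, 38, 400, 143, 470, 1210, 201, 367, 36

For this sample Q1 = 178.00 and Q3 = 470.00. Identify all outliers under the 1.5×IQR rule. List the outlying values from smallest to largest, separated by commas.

946, 1210, 1278

IQR = Q3 − Q1 = 470.00 − 178.00 = 292.00.
Lower fence = Q1 − 1.5·IQR = 178.00 − 438.00 = -260.00.
Upper fence = Q3 + 1.5·IQR = 470.00 + 438.00 = 908.00.
946 > 908.00 → outlier.
1210 > 908.00 → outlier.
1278 > 908.00 → outlier.
All remaining values lie within [-260.00, 908.00].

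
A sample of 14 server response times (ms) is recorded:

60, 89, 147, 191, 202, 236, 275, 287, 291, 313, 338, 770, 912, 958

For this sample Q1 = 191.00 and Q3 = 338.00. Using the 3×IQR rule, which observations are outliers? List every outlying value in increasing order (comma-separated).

IQR = Q3 − Q1 = 338.00 − 191.00 = 147.00.
Lower fence = Q1 − 3·IQR = 191.00 − 441.00 = -250.00.
Upper fence = Q3 + 3·IQR = 338.00 + 441.00 = 779.00.
912 > 779.00 → outlier.
958 > 779.00 → outlier.
All remaining values lie within [-250.00, 779.00].

912, 958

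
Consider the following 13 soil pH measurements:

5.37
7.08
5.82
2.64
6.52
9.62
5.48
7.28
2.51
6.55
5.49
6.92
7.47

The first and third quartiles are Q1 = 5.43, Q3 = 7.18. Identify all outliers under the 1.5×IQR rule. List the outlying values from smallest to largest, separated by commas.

2.51, 2.64

IQR = Q3 − Q1 = 7.18 − 5.43 = 1.75.
Lower fence = Q1 − 1.5·IQR = 5.43 − 2.625 = 2.805.
Upper fence = Q3 + 1.5·IQR = 7.18 + 2.625 = 9.805.
2.51 < 2.805 → outlier.
2.64 < 2.805 → outlier.
All remaining values lie within [2.805, 9.805].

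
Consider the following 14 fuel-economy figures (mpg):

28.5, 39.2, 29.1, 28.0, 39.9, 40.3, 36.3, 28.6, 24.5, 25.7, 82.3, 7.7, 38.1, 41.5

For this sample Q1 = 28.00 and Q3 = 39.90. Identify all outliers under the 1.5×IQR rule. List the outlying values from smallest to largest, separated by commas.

IQR = Q3 − Q1 = 39.90 − 28.00 = 11.90.
Lower fence = Q1 − 1.5·IQR = 28.00 − 17.85 = 10.15.
Upper fence = Q3 + 1.5·IQR = 39.90 + 17.85 = 57.75.
7.7 < 10.15 → outlier.
82.3 > 57.75 → outlier.
All remaining values lie within [10.15, 57.75].

7.7, 82.3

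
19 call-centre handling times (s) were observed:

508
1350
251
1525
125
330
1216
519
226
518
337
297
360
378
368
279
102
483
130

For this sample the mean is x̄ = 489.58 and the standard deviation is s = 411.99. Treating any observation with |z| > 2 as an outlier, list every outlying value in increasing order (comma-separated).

Cutoffs at x̄ ± 2s: 489.58 ± 2·411.99 = [-334.40, 1313.56].
1350: z = 2.09, |z| > 2 → outlier.
1525: z = 2.51, |z| > 2 → outlier.
Every other value lies within [-334.40, 1313.56].

1350, 1525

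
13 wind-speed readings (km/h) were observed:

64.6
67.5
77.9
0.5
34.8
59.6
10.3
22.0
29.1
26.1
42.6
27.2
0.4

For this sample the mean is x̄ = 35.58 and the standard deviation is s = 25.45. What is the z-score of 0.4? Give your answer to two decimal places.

z = (0.4 − 35.58) / 25.45 = -1.38.

-1.38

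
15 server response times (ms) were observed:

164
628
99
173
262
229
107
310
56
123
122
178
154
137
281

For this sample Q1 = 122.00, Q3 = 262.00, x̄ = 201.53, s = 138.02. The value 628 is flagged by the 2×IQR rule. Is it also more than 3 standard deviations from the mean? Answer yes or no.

z = (628 − 201.53) / 138.02 = 3.09.
|z| = 3.09 > 3.

yes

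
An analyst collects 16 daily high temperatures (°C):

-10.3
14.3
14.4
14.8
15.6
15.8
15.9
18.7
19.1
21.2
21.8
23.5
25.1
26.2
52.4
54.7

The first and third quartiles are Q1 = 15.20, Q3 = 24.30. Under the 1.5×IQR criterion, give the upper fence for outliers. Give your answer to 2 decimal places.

IQR = Q3 − Q1 = 24.30 − 15.20 = 9.10.
Lower fence = Q1 − 1.5·IQR = 15.20 − 13.65 = 1.55.
Upper fence = Q3 + 1.5·IQR = 24.30 + 13.65 = 37.95.

37.95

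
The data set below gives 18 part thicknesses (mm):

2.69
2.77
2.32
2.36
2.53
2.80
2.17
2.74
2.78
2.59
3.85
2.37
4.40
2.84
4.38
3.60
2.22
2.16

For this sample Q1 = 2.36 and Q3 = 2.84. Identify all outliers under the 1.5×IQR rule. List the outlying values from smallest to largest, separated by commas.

3.60, 3.85, 4.38, 4.40

IQR = Q3 − Q1 = 2.84 − 2.36 = 0.48.
Lower fence = Q1 − 1.5·IQR = 2.36 − 0.72 = 1.64.
Upper fence = Q3 + 1.5·IQR = 2.84 + 0.72 = 3.56.
3.60 > 3.56 → outlier.
3.85 > 3.56 → outlier.
4.38 > 3.56 → outlier.
4.40 > 3.56 → outlier.
All remaining values lie within [1.64, 3.56].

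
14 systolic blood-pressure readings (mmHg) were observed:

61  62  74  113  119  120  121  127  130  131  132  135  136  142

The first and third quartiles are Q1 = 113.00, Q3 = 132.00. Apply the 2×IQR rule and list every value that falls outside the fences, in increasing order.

61, 62, 74

IQR = Q3 − Q1 = 132.00 − 113.00 = 19.00.
Lower fence = Q1 − 2·IQR = 113.00 − 38.00 = 75.00.
Upper fence = Q3 + 2·IQR = 132.00 + 38.00 = 170.00.
61 < 75.00 → outlier.
62 < 75.00 → outlier.
74 < 75.00 → outlier.
All remaining values lie within [75.00, 170.00].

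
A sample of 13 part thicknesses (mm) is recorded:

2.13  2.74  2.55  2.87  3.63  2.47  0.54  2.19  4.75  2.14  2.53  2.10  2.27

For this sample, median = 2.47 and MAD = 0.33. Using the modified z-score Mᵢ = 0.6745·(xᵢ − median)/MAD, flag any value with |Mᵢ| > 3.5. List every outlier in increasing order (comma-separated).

|Mᵢ| > 3.5 ⇔ |xᵢ − 2.47| > 3.5·0.33/0.6745 = 1.71.
So outliers lie outside [0.76, 4.18].
0.54: M = -3.94 → outlier.
4.75: M = 4.66 → outlier.

0.54, 4.75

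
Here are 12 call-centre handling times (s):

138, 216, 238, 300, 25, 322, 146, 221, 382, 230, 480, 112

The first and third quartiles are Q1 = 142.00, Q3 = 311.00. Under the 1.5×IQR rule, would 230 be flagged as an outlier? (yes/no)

no

IQR = Q3 − Q1 = 311.00 − 142.00 = 169.00.
Lower fence = Q1 − 1.5·IQR = 142.00 − 253.50 = -111.50.
Upper fence = Q3 + 1.5·IQR = 311.00 + 253.50 = 564.50.
230 lies within [-111.50, 564.50].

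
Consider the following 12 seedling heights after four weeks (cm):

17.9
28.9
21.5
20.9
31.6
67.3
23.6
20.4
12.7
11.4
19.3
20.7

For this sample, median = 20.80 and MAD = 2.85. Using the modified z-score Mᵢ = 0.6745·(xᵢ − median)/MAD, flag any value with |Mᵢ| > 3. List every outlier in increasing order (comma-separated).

67.3

|Mᵢ| > 3 ⇔ |xᵢ − 20.80| > 3·2.85/0.6745 = 12.68.
So outliers lie outside [8.12, 33.48].
67.3: M = 11.00 → outlier.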